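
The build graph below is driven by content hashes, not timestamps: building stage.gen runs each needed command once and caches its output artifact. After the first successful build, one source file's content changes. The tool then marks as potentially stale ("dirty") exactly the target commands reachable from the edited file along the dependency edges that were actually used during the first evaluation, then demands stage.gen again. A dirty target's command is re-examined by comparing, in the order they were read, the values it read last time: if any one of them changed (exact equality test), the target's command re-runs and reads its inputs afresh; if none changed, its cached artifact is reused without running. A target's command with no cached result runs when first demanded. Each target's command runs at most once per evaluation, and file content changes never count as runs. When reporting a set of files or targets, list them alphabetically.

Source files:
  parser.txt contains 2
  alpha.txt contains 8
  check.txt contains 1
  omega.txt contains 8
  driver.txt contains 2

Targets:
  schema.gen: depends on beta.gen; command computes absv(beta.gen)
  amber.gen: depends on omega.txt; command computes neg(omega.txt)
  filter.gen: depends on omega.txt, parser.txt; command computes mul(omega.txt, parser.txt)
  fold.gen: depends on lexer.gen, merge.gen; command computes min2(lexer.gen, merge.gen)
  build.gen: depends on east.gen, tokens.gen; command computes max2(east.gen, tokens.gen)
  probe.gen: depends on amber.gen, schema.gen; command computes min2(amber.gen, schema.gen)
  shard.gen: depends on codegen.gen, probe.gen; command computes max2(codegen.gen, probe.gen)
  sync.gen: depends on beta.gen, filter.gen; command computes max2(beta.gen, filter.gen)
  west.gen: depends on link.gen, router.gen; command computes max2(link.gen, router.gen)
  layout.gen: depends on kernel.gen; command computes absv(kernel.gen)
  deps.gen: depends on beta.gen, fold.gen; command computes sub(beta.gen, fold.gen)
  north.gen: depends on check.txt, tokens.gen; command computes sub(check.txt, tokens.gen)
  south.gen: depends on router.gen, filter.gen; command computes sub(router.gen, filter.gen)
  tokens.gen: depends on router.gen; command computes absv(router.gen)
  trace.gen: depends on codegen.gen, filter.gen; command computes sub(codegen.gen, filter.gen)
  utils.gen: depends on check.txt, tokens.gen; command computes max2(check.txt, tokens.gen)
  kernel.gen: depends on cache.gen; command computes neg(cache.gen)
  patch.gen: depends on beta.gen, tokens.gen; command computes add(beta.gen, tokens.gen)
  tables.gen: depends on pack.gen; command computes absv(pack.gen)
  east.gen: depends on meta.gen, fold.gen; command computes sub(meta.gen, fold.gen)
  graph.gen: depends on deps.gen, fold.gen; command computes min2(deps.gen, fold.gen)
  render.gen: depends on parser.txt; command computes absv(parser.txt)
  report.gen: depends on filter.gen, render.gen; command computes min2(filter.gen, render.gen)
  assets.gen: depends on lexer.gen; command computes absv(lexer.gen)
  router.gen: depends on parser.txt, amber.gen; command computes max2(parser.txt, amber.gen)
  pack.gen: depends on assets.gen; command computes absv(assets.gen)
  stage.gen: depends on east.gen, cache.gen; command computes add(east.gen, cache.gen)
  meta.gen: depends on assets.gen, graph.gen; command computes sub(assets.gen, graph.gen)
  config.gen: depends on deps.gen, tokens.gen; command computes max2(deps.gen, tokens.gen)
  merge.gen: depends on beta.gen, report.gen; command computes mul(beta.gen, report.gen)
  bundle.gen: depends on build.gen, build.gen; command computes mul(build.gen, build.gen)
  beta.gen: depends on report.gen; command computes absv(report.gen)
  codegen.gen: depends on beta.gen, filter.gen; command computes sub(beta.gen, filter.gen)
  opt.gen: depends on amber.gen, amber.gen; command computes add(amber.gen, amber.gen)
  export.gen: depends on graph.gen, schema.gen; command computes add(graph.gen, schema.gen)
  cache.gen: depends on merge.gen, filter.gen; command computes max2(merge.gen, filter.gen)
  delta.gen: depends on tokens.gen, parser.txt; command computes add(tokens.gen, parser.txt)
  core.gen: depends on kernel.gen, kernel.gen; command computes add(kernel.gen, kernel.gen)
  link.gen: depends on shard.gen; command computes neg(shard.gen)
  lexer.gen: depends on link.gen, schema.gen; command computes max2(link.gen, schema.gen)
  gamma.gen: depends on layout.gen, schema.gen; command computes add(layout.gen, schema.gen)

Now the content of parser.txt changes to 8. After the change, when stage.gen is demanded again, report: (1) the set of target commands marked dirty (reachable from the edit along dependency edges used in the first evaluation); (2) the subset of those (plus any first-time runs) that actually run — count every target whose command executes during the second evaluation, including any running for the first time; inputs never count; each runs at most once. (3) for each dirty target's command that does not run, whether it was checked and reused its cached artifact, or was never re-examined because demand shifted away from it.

Dirty set: assets.gen, beta.gen, cache.gen, codegen.gen, deps.gen, east.gen, filter.gen, fold.gen, graph.gen, lexer.gen, link.gen, merge.gen, meta.gen, probe.gen, render.gen, report.gen, schema.gen, shard.gen, stage.gen.
Run set: beta.gen, cache.gen, codegen.gen, deps.gen, east.gen, filter.gen, fold.gen, graph.gen, lexer.gen, merge.gen, meta.gen, probe.gen, render.gen, report.gen, schema.gen, shard.gen, stage.gen (17 run).
Re-examined without running (cache reused): assets.gen, link.gen.
The important point: at link.gen every value read last time is unchanged, so the dirty flag clears without a run.

Initial pass — values computed on the first demand:
  amber.gen = neg(8) = -8
  filter.gen = mul(8, 2) = 16
  render.gen = absv(2) = 2
  report.gen = min2(16, 2) = 2
  beta.gen = absv(2) = 2
  codegen.gen = sub(2, 16) = -14
  merge.gen = mul(2, 2) = 4
  cache.gen = max2(4, 16) = 16
  schema.gen = absv(2) = 2
  probe.gen = min2(-8, 2) = -8
  shard.gen = max2(-14, -8) = -8
  link.gen = neg(-8) = 8
  lexer.gen = max2(8, 2) = 8
  assets.gen = absv(8) = 8
  fold.gen = min2(8, 4) = 4
  deps.gen = sub(2, 4) = -2
  graph.gen = min2(-2, 4) = -2
  meta.gen = sub(8, -2) = 10
  east.gen = sub(10, 4) = 6
  stage.gen = add(6, 16) = 22

Second demand — change propagation:
  filter.gen: re-runs because parser.txt 2->8; new result 64.
  render.gen: re-runs because parser.txt 2->8; new result 8.
  report.gen: re-runs because filter.gen 16->64; render.gen 2->8; new result 8.
  beta.gen: re-runs because report.gen 2->8; new result 8.
  codegen.gen: re-runs because beta.gen 2->8; filter.gen 16->64; new result -56.
  merge.gen: re-runs because beta.gen 2->8; report.gen 2->8; new result 64.
  cache.gen: re-runs because merge.gen 4->64; filter.gen 16->64; new result 64.
  schema.gen: re-runs because beta.gen 2->8; new result 8.
  probe.gen: re-runs because schema.gen 2->8; new result -8 (unchanged).
  shard.gen: re-runs because codegen.gen -14->-56; new result -8 (unchanged).
  link.gen: re-examined; everything it read last time is the same (shard.gen unchanged) — cache 8 kept, no run.
  lexer.gen: re-runs because schema.gen 2->8; new result 8 (unchanged).
  assets.gen: re-examined; everything it read last time is the same (lexer.gen unchanged) — cache 8 kept, no run.
  fold.gen: re-runs because merge.gen 4->64; new result 8.
  deps.gen: re-runs because beta.gen 2->8; fold.gen 4->8; new result 0.
  graph.gen: re-runs because deps.gen -2->0; fold.gen 4->8; new result 0.
  meta.gen: re-runs because graph.gen -2->0; new result 8.
  east.gen: re-runs because meta.gen 10->8; fold.gen 4->8; new result 0.
  stage.gen: re-runs because east.gen 6->0; cache.gen 16->64; new result 64.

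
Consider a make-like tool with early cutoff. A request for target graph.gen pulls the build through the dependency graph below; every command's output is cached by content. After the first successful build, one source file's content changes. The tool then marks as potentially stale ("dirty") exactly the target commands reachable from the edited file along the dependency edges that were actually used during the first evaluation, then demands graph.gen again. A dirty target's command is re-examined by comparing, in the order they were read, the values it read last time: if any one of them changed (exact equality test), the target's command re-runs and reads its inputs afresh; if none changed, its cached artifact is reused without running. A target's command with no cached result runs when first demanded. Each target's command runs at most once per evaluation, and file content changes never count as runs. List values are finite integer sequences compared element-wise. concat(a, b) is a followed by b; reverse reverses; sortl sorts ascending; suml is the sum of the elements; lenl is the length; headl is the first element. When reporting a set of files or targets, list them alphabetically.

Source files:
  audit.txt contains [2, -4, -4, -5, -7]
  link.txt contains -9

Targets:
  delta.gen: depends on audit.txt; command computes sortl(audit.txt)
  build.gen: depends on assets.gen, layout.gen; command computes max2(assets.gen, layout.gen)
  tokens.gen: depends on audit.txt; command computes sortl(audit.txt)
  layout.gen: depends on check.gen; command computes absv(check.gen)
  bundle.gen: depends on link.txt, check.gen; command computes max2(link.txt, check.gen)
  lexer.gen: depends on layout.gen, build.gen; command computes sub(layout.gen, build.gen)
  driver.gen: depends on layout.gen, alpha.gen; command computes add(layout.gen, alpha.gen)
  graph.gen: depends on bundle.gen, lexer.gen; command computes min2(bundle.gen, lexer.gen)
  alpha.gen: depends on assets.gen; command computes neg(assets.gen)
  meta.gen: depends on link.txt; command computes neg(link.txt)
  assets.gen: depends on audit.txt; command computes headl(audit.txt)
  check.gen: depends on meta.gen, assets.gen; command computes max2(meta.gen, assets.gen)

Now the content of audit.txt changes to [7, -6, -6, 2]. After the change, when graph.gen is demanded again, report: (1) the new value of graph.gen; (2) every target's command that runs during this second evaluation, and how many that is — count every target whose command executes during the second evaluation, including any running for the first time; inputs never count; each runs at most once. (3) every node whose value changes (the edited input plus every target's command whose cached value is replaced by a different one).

First demand of the output computes:
  assets.gen = headl([2, -4, -4, -5, -7]) = 2
  meta.gen = neg(-9) = 9
  check.gen = max2(9, 2) = 9
  bundle.gen = max2(-9, 9) = 9
  layout.gen = absv(9) = 9
  build.gen = max2(2, 9) = 9
  lexer.gen = sub(9, 9) = 0
  graph.gen = min2(9, 0) = 0

After the edit, cleaning proceeds:
  assets.gen: a read changed (audit.txt [2, -4, -4, -5, -7]->[7, -6, -6, 2]) — executes, giving 7.
  check.gen: a read changed (assets.gen 2->7) — executes, giving 9 — identical to its old value.
  bundle.gen: dirty, but its reads are unchanged (link.txt unchanged, check.gen unchanged); cached 9 stands.
  layout.gen: dirty, but its reads are unchanged (check.gen unchanged); cached 9 stands.
  build.gen: a read changed (assets.gen 2->7) — executes, giving 9 — identical to its old value.
  lexer.gen: dirty, but its reads are unchanged (layout.gen unchanged, build.gen unchanged); cached 0 stands.
  graph.gen: dirty, but its reads are unchanged (bundle.gen unchanged, lexer.gen unchanged); cached 0 stands.

Note where the cutoff bites: layout.gen is checked, finds nothing changed, and keeps its cache.

Demanding graph.gen again yields 0.
3 target commands run: assets.gen, build.gen, check.gen.
The nodes whose values change: assets.gen, audit.txt.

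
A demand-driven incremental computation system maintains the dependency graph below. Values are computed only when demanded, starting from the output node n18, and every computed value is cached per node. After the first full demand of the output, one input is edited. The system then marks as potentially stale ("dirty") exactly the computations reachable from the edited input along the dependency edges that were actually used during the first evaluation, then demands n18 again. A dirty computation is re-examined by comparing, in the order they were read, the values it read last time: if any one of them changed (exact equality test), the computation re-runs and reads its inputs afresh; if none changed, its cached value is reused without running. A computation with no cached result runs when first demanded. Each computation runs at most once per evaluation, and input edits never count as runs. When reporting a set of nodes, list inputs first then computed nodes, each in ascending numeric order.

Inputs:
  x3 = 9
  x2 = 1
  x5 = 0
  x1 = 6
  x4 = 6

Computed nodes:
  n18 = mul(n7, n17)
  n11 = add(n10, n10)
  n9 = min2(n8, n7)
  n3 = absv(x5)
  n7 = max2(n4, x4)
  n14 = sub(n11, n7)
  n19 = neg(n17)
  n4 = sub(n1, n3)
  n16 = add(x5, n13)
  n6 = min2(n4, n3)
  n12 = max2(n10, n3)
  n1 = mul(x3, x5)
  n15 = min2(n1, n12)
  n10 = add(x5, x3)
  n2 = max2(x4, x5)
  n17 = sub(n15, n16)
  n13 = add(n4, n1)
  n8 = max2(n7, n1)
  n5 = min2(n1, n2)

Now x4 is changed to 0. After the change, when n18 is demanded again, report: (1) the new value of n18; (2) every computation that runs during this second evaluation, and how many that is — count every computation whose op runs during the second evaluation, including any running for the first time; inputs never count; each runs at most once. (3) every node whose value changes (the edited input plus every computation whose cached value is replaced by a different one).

First evaluation (everything demanded from the output):
  n1 = mul(9, 0) = 0
  n3 = absv(0) = 0
  n4 = sub(0, 0) = 0
  n7 = max2(0, 6) = 6
  n10 = add(0, 9) = 9
  n12 = max2(9, 0) = 9
  n13 = add(0, 0) = 0
  n15 = min2(0, 9) = 0
  n16 = add(0, 0) = 0
  n17 = sub(0, 0) = 0
  n18 = mul(6, 0) = 0

Propagation after the edit:
  n7: runs — x4 6->0; result 0.
  n18: runs — n7 6->0; result 0 (same value as before).

New value of n18: 0.
Computations that run: n7, n18 — 2 in total.
Values that change: x4, n7.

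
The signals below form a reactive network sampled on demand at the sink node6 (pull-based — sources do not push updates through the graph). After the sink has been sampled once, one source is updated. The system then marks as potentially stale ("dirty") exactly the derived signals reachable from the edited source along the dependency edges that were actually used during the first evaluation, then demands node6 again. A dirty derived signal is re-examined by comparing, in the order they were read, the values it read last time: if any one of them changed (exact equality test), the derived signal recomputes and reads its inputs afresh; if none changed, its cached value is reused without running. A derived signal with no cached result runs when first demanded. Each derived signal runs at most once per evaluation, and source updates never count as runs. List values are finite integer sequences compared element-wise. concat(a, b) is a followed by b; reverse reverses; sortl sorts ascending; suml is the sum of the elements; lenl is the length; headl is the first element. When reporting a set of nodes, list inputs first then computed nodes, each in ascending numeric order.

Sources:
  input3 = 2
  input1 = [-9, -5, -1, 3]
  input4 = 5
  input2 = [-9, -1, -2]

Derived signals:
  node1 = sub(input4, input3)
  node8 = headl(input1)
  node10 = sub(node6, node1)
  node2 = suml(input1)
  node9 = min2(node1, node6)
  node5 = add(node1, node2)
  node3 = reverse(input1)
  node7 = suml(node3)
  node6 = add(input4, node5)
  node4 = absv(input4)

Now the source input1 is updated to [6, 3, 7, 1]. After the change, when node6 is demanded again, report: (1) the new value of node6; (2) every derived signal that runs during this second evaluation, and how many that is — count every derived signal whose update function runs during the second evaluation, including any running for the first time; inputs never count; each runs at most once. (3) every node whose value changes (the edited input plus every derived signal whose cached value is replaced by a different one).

Initial pass — values computed on the first demand:
  node1 = sub(5, 2) = 3
  node2 = suml([-9, -5, -1, 3]) = -12
  node5 = add(3, -12) = -9
  node6 = add(5, -9) = -4

Second demand — change propagation:
  node2: re-runs because input1 [-9, -5, -1, 3]->[6, 3, 7, 1]; new result 17.
  node5: re-runs because node2 -12->17; new result 20.
  node6: re-runs because node5 -9->20; new result 25.

node6 now evaluates to 25.
Run set: node2, node5, node6 (3 run).
Changed values: input1, node2, node5, node6.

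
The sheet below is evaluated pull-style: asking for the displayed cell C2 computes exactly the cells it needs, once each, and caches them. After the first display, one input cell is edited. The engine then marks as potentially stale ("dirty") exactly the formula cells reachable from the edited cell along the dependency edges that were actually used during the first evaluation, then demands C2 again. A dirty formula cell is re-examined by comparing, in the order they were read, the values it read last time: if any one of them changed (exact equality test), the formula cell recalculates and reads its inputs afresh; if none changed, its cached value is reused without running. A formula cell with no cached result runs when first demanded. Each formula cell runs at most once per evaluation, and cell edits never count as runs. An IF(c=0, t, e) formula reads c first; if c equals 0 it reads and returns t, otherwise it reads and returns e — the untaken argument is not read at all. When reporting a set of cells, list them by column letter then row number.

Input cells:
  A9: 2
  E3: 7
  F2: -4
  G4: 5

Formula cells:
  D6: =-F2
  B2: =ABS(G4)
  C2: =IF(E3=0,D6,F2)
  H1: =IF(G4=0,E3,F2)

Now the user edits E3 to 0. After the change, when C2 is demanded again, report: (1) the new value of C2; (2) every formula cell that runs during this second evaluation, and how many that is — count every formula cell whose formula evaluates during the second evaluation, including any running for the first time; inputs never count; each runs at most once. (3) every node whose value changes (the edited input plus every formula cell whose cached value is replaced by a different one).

Demanding C2 again yields 4.
2 formula cells run: C2, D6.
The nodes whose values change: C2, E3.
Note the branch switch — D6 had no cache and runs now for the first time.

First demand of the output computes:
  C2 = IF(E3=0: E3=7 -> else branch F2) = -4

After the edit, cleaning proceeds:
  D6: had never run; runs now, result 4.
  C2: a read changed (E3 7->0) — executes, giving 4.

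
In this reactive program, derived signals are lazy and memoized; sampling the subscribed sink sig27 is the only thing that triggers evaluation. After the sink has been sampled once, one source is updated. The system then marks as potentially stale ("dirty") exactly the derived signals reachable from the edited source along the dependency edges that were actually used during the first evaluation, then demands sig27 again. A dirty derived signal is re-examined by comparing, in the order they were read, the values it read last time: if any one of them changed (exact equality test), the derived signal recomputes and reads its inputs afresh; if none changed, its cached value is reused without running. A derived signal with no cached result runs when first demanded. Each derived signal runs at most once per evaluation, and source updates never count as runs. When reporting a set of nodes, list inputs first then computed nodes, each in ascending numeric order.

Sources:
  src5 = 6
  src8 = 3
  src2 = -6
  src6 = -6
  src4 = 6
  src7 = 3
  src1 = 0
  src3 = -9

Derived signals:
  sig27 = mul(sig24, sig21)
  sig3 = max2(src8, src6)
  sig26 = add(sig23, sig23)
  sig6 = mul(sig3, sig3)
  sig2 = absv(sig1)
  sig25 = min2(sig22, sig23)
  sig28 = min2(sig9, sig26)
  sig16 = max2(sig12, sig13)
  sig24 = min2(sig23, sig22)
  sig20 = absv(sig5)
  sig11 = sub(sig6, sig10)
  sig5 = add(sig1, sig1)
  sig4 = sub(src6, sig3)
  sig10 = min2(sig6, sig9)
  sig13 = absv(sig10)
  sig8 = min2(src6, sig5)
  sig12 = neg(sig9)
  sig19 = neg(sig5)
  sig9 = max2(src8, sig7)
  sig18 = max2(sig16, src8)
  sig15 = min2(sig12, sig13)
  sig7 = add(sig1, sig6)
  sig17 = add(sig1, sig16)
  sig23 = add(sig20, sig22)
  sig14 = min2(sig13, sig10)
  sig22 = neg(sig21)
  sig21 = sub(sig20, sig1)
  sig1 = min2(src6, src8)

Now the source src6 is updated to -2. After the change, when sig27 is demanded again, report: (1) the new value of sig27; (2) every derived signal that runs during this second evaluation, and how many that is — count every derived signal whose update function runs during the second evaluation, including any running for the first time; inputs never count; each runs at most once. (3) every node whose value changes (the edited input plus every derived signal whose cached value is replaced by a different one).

Demanding sig27 again yields -36.
8 derived signals run: sig1, sig5, sig20, sig21, sig22, sig23, sig24, sig27.
The nodes whose values change: src6, sig1, sig5, sig20, sig21, sig22, sig23, sig24, sig27.

First demand of the output computes:
  sig1 = min2(-6, 3) = -6
  sig5 = add(-6, -6) = -12
  sig20 = absv(-12) = 12
  sig21 = sub(12, -6) = 18
  sig22 = neg(18) = -18
  sig23 = add(12, -18) = -6
  sig24 = min2(-6, -18) = -18
  sig27 = mul(-18, 18) = -324

After the edit, cleaning proceeds:
  sig1: a read changed (src6 -6->-2) — executes, giving -2.
  sig5: a read changed (sig1 -6->-2; sig1 -6->-2) — executes, giving -4.
  sig20: a read changed (sig5 -12->-4) — executes, giving 4.
  sig21: a read changed (sig20 12->4; sig1 -6->-2) — executes, giving 6.
  sig22: a read changed (sig21 18->6) — executes, giving -6.
  sig23: a read changed (sig20 12->4; sig22 -18->-6) — executes, giving -2.
  sig24: a read changed (sig23 -6->-2; sig22 -18->-6) — executes, giving -6.
  sig27: a read changed (sig24 -18->-6; sig21 18->6) — executes, giving -36.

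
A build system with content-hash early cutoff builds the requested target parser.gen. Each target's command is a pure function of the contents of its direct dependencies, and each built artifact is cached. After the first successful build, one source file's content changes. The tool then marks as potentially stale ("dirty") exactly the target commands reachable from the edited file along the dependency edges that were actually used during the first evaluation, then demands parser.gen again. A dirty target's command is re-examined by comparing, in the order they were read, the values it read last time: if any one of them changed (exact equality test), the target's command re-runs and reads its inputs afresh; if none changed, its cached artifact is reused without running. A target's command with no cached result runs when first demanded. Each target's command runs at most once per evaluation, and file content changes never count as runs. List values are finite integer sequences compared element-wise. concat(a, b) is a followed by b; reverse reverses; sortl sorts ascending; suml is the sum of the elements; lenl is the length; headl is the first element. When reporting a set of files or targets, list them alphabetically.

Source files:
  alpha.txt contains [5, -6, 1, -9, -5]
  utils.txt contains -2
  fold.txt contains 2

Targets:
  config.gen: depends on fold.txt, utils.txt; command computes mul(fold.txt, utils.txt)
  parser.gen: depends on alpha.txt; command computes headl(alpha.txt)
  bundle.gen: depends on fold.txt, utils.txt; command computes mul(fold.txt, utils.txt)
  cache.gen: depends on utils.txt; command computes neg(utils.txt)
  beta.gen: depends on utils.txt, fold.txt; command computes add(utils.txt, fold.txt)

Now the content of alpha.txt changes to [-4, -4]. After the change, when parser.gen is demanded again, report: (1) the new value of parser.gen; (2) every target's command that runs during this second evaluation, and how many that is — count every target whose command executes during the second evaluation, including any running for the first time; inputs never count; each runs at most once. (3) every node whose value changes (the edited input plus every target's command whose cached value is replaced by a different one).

New value of parser.gen: -4.
Target commands that run: parser.gen — 1 in total.
Values that change: alpha.txt, parser.gen.

First evaluation (everything demanded from the output):
  parser.gen = headl([5, -6, 1, -9, -5]) = 5

Propagation after the edit:
  parser.gen: runs — alpha.txt [5, -6, 1, -9, -5]->[-4, -4]; result -4.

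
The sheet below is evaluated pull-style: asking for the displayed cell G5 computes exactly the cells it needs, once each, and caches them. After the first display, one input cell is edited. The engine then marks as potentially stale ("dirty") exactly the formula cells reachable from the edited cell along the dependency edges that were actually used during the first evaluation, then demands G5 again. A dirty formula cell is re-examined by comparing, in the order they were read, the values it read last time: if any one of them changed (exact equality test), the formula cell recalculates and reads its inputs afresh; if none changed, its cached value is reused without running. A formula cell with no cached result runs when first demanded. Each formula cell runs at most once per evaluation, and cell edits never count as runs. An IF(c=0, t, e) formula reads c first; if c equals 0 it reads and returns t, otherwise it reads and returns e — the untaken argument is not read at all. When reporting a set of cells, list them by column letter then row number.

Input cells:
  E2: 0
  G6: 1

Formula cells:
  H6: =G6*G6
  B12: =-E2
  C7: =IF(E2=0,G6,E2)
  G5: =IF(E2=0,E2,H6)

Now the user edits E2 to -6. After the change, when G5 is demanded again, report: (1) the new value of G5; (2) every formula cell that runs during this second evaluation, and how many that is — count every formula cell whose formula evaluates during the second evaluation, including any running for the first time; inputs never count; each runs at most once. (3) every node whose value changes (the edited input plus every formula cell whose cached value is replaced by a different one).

Demanding G5 again yields 1.
2 formula cells run: G5, H6.
The nodes whose values change: E2, G5.
Note the branch switch — H6 had no cache and runs now for the first time.

First demand of the output computes:
  G5 = IF(E2=0: E2=0 -> then branch E2) = 0

After the edit, cleaning proceeds:
  H6: had never run; runs now, result 1.
  G5: a read changed (E2 0->-6; E2 0->-6) — executes, giving 1.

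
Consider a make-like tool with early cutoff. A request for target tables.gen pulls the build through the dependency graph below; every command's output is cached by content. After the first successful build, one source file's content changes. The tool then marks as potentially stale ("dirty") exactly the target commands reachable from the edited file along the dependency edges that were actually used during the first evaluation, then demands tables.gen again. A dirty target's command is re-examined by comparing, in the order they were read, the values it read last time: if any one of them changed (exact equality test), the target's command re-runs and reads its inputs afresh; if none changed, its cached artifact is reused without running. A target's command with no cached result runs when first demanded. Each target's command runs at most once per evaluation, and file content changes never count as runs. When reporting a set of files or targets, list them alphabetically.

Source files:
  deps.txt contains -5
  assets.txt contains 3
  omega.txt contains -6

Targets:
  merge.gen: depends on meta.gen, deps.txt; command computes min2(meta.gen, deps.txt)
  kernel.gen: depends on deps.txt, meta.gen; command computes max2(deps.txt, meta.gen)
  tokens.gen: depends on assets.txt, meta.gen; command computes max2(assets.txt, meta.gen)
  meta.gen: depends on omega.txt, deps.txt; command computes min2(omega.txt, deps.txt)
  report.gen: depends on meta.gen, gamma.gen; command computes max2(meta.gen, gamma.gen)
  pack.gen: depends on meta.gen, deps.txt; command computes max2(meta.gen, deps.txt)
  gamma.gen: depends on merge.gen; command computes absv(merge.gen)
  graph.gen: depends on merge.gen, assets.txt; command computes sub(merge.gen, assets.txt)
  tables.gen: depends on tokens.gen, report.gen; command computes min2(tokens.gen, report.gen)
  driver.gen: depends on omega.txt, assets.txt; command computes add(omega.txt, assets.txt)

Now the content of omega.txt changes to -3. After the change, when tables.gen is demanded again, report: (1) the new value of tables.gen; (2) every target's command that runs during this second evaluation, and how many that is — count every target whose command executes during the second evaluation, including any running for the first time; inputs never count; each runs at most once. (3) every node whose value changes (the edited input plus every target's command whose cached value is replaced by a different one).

Demanding tables.gen again yields 3.
6 target commands run: gamma.gen, merge.gen, meta.gen, report.gen, tables.gen, tokens.gen.
The nodes whose values change: gamma.gen, merge.gen, meta.gen, omega.txt, report.gen.

First demand of the output computes:
  meta.gen = min2(-6, -5) = -6
  merge.gen = min2(-6, -5) = -6
  gamma.gen = absv(-6) = 6
  report.gen = max2(-6, 6) = 6
  tokens.gen = max2(3, -6) = 3
  tables.gen = min2(3, 6) = 3

After the edit, cleaning proceeds:
  meta.gen: a read changed (omega.txt -6->-3) — executes, giving -5.
  merge.gen: a read changed (meta.gen -6->-5) — executes, giving -5.
  gamma.gen: a read changed (merge.gen -6->-5) — executes, giving 5.
  report.gen: a read changed (meta.gen -6->-5; gamma.gen 6->5) — executes, giving 5.
  tokens.gen: a read changed (meta.gen -6->-5) — executes, giving 3 — identical to its old value.
  tables.gen: a read changed (report.gen 6->5) — executes, giving 3 — identical to its old value.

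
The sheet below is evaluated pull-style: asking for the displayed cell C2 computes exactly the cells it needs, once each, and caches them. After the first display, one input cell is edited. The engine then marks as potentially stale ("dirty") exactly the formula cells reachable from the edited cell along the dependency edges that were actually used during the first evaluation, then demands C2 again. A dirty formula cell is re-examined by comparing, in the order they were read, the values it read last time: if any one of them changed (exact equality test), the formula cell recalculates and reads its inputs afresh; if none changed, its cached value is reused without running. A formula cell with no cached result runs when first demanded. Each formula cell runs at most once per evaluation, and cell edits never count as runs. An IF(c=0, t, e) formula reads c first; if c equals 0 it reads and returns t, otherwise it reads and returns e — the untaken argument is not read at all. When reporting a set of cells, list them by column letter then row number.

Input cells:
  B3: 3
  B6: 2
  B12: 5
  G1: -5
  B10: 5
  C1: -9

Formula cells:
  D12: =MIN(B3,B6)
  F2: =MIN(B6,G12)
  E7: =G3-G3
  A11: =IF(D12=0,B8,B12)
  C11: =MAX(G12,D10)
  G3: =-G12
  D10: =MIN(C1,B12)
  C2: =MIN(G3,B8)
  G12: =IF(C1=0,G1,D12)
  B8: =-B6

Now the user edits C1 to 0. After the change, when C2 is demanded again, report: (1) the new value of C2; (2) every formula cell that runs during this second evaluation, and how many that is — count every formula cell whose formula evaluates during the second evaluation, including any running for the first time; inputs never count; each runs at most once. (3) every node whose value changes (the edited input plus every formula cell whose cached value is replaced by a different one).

First demand of the output computes:
  B8 = -(2) = -2
  D12 = MIN(3, 2) = 2
  G12 = IF(C1=0: C1=-9 -> else branch D12) = 2
  G3 = -(2) = -2
  C2 = MIN(-2, -2) = -2

After the edit, cleaning proceeds:
  G12: a read changed (C1 -9->0) — executes, giving -5.
  G3: a read changed (G12 2->-5) — executes, giving 5.
  C2: a read changed (G3 -2->5) — executes, giving -2 — identical to its old value.

Demanding C2 again yields -2.
3 formula cells run: C2, G3, G12.
The nodes whose values change: C1, G3, G12.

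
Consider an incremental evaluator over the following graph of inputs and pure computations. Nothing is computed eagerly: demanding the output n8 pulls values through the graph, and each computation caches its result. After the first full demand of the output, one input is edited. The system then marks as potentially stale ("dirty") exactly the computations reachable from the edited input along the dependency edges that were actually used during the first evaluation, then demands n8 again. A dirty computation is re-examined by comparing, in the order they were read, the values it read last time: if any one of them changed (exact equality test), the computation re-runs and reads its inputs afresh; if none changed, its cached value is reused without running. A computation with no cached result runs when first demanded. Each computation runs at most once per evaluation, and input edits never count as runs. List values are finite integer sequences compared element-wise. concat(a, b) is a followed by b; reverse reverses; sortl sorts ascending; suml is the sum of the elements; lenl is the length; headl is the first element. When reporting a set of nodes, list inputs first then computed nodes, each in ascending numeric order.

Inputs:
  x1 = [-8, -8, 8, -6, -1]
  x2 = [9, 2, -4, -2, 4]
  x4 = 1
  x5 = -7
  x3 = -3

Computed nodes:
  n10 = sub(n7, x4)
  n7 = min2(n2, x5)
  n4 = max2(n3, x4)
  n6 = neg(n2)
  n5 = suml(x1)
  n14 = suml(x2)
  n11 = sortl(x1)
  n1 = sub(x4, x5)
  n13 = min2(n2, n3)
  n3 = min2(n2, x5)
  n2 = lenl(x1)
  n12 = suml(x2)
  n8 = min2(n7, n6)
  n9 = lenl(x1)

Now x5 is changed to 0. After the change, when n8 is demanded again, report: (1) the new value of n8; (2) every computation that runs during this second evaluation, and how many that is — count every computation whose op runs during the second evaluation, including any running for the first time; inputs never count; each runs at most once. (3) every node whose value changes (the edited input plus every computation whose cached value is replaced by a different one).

n8 now evaluates to -5.
Run set: n7, n8 (2 run).
Changed values: x5, n7, n8.

Initial pass — values computed on the first demand:
  n2 = lenl([-8, -8, 8, -6, -1]) = 5
  n6 = neg(5) = -5
  n7 = min2(5, -7) = -7
  n8 = min2(-7, -5) = -7

Second demand — change propagation:
  n7: re-runs because x5 -7->0; new result 0.
  n8: re-runs because n7 -7->0; new result -5.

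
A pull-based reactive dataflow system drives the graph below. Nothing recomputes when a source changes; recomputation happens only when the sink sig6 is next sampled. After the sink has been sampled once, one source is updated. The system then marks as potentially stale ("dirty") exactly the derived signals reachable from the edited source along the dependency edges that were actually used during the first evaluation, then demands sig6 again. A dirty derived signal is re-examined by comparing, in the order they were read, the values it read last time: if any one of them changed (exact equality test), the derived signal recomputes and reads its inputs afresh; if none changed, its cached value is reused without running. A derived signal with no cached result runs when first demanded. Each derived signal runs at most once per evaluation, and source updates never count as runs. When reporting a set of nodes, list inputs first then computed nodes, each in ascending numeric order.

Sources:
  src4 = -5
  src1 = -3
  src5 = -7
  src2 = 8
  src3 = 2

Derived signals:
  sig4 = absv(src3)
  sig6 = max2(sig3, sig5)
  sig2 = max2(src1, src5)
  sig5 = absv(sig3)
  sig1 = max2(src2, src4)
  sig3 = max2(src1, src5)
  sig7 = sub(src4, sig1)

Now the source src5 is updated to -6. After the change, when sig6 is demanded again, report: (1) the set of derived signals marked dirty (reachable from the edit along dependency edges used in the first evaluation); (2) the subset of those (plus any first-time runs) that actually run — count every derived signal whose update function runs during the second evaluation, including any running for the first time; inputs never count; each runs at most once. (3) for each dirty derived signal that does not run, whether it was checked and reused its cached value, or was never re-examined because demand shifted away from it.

First evaluation (everything demanded from the output):
  sig3 = max2(-3, -7) = -3
  sig5 = absv(-3) = 3
  sig6 = max2(-3, 3) = 3

Propagation after the edit:
  sig3: runs — src5 -7->-6; result -3 (same value as before).
  sig5: checked — values it read are unchanged (sig3 unchanged); reused cached 3 without running.
  sig6: checked — values it read are unchanged (sig3 unchanged, sig5 unchanged); reused cached 3 without running.

Key observation: the change is absorbed at sig3 — it re-runs but produces the same value, and the output's value is unchanged.

Marked dirty: sig3, sig5, sig6.
Derived signals that run: sig3 — 1 in total.
Checked but reused from cache: sig5, sig6.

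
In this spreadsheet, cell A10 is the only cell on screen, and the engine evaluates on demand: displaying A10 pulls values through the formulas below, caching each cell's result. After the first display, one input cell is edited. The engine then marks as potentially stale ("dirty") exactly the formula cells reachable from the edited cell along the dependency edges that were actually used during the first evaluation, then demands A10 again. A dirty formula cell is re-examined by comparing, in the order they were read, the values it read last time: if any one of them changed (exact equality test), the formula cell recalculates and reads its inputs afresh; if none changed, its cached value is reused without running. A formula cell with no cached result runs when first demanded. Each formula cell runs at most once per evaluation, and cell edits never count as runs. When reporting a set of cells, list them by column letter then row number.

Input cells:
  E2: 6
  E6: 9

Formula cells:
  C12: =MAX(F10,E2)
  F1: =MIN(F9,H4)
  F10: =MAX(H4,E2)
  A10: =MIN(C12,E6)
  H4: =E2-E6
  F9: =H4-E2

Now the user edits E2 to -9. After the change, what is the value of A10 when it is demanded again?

Initial pass — values computed on the first demand:
  H4 = 6 - 9 = -3
  F10 = MAX(-3, 6) = 6
  C12 = MAX(6, 6) = 6
  A10 = MIN(6, 9) = 6

Second demand — change propagation:
  H4: re-runs because E2 6->-9; new result -18.
  F10: re-runs because H4 -3->-18; E2 6->-9; new result -9.
  C12: re-runs because F10 6->-9; E2 6->-9; new result -9.
  A10: re-runs because C12 6->-9; new result -9.

A10 now evaluates to -9.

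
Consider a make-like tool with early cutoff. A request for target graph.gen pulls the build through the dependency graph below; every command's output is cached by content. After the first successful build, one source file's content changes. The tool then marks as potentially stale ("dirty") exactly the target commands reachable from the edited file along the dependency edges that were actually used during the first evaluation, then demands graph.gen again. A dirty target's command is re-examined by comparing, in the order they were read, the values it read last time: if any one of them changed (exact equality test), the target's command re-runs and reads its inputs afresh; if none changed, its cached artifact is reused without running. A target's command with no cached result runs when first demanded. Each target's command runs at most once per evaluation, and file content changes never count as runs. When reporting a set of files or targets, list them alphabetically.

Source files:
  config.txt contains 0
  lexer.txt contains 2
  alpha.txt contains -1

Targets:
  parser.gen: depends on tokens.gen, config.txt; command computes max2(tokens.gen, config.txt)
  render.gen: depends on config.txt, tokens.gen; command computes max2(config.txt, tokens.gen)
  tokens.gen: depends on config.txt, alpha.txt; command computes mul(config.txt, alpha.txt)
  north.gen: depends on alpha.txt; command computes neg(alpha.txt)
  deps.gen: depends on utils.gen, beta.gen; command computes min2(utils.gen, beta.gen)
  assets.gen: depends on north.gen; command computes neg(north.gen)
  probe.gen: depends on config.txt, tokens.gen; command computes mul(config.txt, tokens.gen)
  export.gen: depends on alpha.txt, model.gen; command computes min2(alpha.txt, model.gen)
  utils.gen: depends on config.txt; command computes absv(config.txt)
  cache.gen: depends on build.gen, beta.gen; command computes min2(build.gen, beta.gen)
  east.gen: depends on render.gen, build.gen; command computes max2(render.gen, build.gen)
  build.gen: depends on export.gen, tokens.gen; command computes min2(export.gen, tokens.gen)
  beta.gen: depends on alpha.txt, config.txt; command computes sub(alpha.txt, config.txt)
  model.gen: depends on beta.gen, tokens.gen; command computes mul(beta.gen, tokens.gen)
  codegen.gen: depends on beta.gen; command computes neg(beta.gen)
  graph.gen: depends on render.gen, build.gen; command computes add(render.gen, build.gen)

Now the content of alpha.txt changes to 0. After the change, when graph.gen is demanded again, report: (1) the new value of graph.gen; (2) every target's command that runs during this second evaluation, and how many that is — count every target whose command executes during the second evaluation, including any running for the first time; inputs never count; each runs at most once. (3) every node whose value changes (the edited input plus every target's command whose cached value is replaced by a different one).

Demanding graph.gen again yields 0.
6 target commands run: beta.gen, build.gen, export.gen, graph.gen, model.gen, tokens.gen.
The nodes whose values change: alpha.txt, beta.gen, build.gen, export.gen, graph.gen.
Note where the cutoff bites: render.gen is checked, finds nothing changed, and keeps its cache.

First demand of the output computes:
  beta.gen = sub(-1, 0) = -1
  tokens.gen = mul(0, -1) = 0
  model.gen = mul(-1, 0) = 0
  export.gen = min2(-1, 0) = -1
  build.gen = min2(-1, 0) = -1
  render.gen = max2(0, 0) = 0
  graph.gen = add(0, -1) = -1

After the edit, cleaning proceeds:
  beta.gen: a read changed (alpha.txt -1->0) — executes, giving 0.
  tokens.gen: a read changed (alpha.txt -1->0) — executes, giving 0 — identical to its old value.
  model.gen: a read changed (beta.gen -1->0) — executes, giving 0 — identical to its old value.
  export.gen: a read changed (alpha.txt -1->0) — executes, giving 0.
  build.gen: a read changed (export.gen -1->0) — executes, giving 0.
  render.gen: dirty, but its reads are unchanged (config.txt unchanged, tokens.gen unchanged); cached 0 stands.
  graph.gen: a read changed (build.gen -1->0) — executes, giving 0.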